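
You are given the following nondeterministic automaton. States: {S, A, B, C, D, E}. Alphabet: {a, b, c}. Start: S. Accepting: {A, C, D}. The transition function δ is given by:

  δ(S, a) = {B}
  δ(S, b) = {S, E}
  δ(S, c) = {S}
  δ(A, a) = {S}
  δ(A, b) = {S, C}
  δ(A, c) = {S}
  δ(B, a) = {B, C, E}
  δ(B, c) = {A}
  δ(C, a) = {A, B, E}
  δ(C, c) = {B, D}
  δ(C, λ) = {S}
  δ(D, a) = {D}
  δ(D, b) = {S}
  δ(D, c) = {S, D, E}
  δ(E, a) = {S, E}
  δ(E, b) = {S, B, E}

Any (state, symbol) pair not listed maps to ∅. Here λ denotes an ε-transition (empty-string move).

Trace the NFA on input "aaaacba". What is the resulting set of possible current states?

Start in {S}.
Read 'a': S→{B}; now {B}.
Read 'a': B→{B, C, E}; union {B, C, E}; ε-closure = {S, B, C, E}.
Read 'a': S→{B}, B→{B, C, E}, C→{A, B, E}, E→{S, E}; now {S, A, B, C, E}.
Read 'a': S→{B}, A→{S}, B→{B, C, E}, C→{A, B, E}, E→{S, E}; now {S, A, B, C, E}.
Read 'c': S→{S}, A→{S}, B→{A}, C→{B, D}, E→∅; now {S, A, B, D}.
Read 'b': S→{S, E}, A→{S, C}, B→∅, D→{S}; now {S, C, E}.
Read 'a': S→{B}, C→{A, B, E}, E→{S, E}; now {S, A, B, E}.

{S, A, B, E}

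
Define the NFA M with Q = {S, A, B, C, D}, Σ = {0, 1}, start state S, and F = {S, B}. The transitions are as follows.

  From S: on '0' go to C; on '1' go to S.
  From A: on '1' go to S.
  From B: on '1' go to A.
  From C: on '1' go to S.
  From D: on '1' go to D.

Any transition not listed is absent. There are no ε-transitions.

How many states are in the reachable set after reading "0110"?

1

Start in {S}.
Read '0': {S} → {C}.
Read '1': {C} → {S}.
Read '1': {S} → {S}.
Read '0': {S} → {C}.
That set has 1 state.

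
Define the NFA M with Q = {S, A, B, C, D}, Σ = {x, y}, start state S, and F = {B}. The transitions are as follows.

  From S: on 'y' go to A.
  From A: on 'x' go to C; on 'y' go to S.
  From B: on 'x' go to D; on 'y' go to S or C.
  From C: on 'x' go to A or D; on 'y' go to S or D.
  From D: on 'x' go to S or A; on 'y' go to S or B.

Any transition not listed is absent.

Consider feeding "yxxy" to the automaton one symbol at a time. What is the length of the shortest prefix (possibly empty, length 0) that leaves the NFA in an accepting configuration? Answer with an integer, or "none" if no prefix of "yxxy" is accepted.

Start in {S}.
Read 'y': S→{A}; now {A}.
Read 'x': A→{C}; now {C}.
Read 'x': C→{A, D}; now {A, D}.
Read 'y': A→{S}, D→{S, B}; now {S, B}.
None of the earlier sets intersect F, but {S, B} does.

4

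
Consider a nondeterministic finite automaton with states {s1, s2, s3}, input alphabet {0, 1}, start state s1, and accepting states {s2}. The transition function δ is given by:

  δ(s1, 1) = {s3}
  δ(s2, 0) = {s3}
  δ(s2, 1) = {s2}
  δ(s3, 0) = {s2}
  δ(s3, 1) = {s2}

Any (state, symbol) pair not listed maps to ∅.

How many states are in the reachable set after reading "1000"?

1

Start in {s1}.
Read '1': {s1} → {s3}.
Read '0': {s3} → {s2}.
Read '0': {s2} → {s3}.
Read '0': {s3} → {s2}.
That set has 1 state.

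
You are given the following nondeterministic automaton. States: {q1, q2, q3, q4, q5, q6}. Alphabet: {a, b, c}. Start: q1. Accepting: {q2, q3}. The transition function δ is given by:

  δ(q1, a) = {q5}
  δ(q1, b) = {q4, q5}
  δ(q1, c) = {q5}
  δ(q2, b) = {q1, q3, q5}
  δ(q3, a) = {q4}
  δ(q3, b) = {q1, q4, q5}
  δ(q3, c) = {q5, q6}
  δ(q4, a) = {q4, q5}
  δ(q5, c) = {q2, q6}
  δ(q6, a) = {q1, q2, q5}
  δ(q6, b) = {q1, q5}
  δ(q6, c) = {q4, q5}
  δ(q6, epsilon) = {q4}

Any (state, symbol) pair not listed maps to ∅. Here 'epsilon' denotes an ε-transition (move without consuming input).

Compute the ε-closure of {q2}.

{q2}

Begin with {q2}.
No ε-moves leave this set, so the closure equals the set itself.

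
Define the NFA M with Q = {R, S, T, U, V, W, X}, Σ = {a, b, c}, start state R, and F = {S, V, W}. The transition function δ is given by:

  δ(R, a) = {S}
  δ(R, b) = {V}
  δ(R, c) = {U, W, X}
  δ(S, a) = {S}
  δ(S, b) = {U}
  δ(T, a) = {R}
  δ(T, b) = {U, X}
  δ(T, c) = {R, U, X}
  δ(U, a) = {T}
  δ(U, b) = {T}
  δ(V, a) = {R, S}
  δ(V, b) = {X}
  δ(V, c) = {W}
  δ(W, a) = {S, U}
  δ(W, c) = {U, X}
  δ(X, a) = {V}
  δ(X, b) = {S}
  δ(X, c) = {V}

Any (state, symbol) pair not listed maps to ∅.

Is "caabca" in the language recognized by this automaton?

Start in {R}.
Read 'c': R→{U, W, X}; now {U, W, X}.
Read 'a': U→{T}, W→{S, U}, X→{V}; now {S, T, U, V}.
Read 'a': S→{S}, T→{R}, U→{T}, V→{R, S}; now {R, S, T}.
Read 'b': R→{V}, S→{U}, T→{U, X}; now {U, V, X}.
Read 'c': U→∅, V→{W}, X→{V}; now {V, W}.
Read 'a': V→{R, S}, W→{S, U}; now {R, S, U}.
The final set {R, S, U} contains the accepting state S.

Yes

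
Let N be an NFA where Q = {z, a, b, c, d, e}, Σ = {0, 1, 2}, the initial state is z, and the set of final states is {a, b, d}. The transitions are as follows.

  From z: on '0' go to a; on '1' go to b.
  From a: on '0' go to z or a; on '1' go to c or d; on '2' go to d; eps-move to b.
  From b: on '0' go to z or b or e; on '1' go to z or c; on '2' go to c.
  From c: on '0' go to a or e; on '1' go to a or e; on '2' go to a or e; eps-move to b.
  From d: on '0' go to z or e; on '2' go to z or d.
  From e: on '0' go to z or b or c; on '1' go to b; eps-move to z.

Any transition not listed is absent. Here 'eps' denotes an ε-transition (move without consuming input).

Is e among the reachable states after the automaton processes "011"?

Start in {z}.
Read '0': z→{a}; union {a}; ε-closure = {a, b}.
Read '1': a→{c, d}, b→{z, c}; union {z, c, d}; ε-closure = {z, b, c, d}.
Read '1': z→{b}, b→{z, c}, c→{a, e}, d→∅; now {z, a, b, c, e}.
State e is in {z, a, b, c, e}.

Yes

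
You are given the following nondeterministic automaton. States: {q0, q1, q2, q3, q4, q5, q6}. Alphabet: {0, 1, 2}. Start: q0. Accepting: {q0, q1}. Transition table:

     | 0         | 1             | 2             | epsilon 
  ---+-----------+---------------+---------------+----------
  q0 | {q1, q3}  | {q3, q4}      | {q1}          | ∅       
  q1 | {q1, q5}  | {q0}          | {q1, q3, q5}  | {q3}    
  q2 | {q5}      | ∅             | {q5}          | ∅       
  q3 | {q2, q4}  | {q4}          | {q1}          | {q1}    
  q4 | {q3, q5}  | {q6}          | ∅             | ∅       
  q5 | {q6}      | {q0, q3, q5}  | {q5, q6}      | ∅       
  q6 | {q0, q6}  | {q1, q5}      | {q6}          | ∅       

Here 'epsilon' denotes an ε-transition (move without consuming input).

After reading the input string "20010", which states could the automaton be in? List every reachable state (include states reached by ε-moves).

{q0, q1, q2, q3, q4, q5, q6}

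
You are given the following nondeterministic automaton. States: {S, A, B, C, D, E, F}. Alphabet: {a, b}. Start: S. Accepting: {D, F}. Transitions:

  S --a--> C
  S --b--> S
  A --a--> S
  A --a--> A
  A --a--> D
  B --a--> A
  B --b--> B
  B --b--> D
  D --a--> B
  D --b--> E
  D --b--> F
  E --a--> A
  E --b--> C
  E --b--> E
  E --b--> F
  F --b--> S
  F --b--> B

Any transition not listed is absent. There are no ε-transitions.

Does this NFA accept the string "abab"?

Start in {S}.
Read 'a': S→{C}; now {C}.
Read 'b': C→∅; now ∅.
The set is empty and remains empty for the remaining 2 symbols.
The final set ∅ contains no accepting state.

No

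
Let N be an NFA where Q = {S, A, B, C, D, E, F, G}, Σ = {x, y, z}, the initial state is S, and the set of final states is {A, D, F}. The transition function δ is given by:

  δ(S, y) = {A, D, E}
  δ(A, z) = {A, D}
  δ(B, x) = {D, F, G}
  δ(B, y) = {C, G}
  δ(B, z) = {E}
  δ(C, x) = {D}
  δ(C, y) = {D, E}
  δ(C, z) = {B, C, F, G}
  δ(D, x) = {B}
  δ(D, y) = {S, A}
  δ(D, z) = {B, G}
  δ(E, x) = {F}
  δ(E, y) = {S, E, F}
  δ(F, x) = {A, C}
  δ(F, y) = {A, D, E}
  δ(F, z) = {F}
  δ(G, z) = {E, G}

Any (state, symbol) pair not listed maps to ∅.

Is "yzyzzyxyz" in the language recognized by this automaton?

Start in {S}.
Read 'y': {S} → {A, D, E}.
Read 'z': {A, D, E} → {A, B, D, G}.
Read 'y': {A, B, D, G} → {S, A, C, G}.
Read 'z': {S, A, C, G} → {A, B, C, D, E, F, G}.
Read 'z': {A, B, C, D, E, F, G} → {A, B, C, D, E, F, G}.
Read 'y': {A, B, C, D, E, F, G} → {S, A, C, D, E, F, G}.
Read 'x': {S, A, C, D, E, F, G} → {A, B, C, D, F}.
Read 'y': {A, B, C, D, F} → {S, A, C, D, E, G}.
Read 'z': {S, A, C, D, E, G} → {A, B, C, D, E, F, G}.
The final set {A, B, C, D, E, F, G} contains the accepting states A, D, F.

Yes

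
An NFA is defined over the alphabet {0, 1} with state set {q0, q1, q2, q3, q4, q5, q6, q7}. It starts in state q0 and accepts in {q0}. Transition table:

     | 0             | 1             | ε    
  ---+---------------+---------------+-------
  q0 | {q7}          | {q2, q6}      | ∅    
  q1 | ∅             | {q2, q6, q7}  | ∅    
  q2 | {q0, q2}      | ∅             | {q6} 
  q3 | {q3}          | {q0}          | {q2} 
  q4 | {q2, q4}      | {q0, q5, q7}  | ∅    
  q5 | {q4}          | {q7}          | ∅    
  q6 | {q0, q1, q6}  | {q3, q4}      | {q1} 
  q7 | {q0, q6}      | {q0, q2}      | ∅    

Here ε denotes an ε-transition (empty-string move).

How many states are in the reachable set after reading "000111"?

8

Start in {q0}.
Read '0': {q0} → {q7}.
Read '0': {q7} → {q0, q1, q6}.
Read '0': {q0, q1, q6} → {q0, q1, q6, q7}.
Read '1': {q0, q1, q6, q7} → {q0, q1, q2, q3, q4, q6, q7}.
Read '1': {q0, q1, q2, q3, q4, q6, q7} → {q0, q1, q2, q3, q4, q5, q6, q7}.
Read '1': {q0, q1, q2, q3, q4, q5, q6, q7} → {q0, q1, q2, q3, q4, q5, q6, q7}.
That set has 8 states.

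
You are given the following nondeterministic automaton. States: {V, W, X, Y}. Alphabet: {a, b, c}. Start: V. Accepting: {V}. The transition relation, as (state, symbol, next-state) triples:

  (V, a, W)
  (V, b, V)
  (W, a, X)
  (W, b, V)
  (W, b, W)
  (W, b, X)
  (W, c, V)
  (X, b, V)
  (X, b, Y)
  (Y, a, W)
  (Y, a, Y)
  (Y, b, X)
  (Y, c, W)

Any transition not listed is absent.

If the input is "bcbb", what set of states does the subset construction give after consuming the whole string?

∅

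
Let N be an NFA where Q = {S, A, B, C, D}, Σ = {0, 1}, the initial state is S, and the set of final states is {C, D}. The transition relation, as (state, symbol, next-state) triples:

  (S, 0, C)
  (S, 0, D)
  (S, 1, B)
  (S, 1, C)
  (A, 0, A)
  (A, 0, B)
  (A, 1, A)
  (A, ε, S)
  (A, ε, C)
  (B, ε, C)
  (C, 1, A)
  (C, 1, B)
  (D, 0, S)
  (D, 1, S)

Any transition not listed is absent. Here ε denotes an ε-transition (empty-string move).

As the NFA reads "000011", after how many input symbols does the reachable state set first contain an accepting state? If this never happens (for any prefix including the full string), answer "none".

1

Start in {S}.
Read '0': {S} → {C, D}.
None of the earlier sets intersect F, but {C, D} does.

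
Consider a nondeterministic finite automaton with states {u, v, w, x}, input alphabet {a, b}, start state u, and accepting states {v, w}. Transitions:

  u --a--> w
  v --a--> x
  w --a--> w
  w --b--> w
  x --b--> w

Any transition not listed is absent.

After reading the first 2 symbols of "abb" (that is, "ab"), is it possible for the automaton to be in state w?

Start in {u}.
Read 'a': u→{w}; now {w}.
Read 'b': w→{w}; now {w}.
State w is in {w}.

Yes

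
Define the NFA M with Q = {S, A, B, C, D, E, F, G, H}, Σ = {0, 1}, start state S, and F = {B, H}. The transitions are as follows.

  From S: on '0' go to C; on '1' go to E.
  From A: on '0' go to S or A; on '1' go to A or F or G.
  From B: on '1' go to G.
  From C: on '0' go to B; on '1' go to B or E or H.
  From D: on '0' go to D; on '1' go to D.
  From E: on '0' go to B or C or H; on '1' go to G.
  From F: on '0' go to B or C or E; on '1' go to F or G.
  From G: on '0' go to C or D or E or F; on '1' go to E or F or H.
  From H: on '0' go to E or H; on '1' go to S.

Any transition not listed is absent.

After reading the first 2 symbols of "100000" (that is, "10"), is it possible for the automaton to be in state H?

Yes

Start in {S}.
Read '1': S→{E}; now {E}.
Read '0': E→{B, C, H}; now {B, C, H}.
State H is in {B, C, H}.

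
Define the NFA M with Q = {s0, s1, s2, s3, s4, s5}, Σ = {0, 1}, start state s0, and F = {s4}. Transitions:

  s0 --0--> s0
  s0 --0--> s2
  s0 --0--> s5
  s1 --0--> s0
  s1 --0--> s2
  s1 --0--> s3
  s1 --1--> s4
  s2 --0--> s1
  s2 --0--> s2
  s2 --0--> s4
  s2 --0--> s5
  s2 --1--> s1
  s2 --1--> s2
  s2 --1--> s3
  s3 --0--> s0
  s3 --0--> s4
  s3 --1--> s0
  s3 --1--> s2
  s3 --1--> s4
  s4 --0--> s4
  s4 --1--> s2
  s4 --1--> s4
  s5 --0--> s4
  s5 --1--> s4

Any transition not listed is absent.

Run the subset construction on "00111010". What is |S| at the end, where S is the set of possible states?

Start in {s0}.
Read '0': s0→{s0, s2, s5}; now {s0, s2, s5}.
Read '0': s0→{s0, s2, s5}, s2→{s1, s2, s4, s5}, s5→{s4}; now {s0, s1, s2, s4, s5}.
Read '1': s0→∅, s1→{s4}, s2→{s1, s2, s3}, s4→{s2, s4}, s5→{s4}; now {s1, s2, s3, s4}.
Read '1': s1→{s4}, s2→{s1, s2, s3}, s3→{s0, s2, s4}, s4→{s2, s4}; now {s0, s1, s2, s3, s4}.
Read '1': s0→∅, s1→{s4}, s2→{s1, s2, s3}, s3→{s0, s2, s4}, s4→{s2, s4}; now {s0, s1, s2, s3, s4}.
Read '0': s0→{s0, s2, s5}, s1→{s0, s2, s3}, s2→{s1, s2, s4, s5}, s3→{s0, s4}, s4→{s4}; now {s0, s1, s2, s3, s4, s5}.
Read '1': s0→∅, s1→{s4}, s2→{s1, s2, s3}, s3→{s0, s2, s4}, s4→{s2, s4}, s5→{s4}; now {s0, s1, s2, s3, s4}.
Read '0': s0→{s0, s2, s5}, s1→{s0, s2, s3}, s2→{s1, s2, s4, s5}, s3→{s0, s4}, s4→{s4}; now {s0, s1, s2, s3, s4, s5}.
That set has 6 states.

6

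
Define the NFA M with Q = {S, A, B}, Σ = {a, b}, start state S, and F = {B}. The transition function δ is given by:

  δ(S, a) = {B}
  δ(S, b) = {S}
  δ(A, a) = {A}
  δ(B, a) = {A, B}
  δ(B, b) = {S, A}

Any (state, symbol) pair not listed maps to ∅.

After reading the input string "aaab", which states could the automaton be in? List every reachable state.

Start in {S}.
Read 'a': {S} → {B}.
Read 'a': {B} → {A, B}.
Read 'a': {A, B} → {A, B}.
Read 'b': {A, B} → {S, A}.

{S, A}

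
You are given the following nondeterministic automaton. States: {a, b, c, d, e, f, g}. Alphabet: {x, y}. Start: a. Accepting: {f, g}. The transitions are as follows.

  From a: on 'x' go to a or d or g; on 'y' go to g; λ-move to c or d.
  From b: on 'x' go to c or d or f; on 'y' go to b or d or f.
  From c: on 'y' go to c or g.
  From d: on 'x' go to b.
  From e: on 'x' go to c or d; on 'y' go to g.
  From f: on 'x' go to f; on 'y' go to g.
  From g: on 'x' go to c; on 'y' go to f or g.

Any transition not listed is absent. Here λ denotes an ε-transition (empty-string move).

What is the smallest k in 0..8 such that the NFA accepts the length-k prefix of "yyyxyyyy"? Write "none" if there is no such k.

Start: ε-closure({a}) = {a, c, d}.
Read 'y': {a, c, d} → {c, g}.
None of the earlier sets intersect F, but {c, g} does.

1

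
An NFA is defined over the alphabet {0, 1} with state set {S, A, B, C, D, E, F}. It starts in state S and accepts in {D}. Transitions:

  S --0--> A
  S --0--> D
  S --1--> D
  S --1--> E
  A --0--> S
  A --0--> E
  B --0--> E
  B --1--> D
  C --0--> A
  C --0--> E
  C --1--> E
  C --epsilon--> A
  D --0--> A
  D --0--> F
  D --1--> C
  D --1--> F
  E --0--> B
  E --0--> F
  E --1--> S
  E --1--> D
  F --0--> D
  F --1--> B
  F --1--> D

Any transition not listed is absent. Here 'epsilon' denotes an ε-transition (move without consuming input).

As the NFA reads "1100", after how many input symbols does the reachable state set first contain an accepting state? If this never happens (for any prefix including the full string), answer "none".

Start in {S}.
Read '1': {S} → {D, E}.
None of the earlier sets intersect F, but {D, E} does.

1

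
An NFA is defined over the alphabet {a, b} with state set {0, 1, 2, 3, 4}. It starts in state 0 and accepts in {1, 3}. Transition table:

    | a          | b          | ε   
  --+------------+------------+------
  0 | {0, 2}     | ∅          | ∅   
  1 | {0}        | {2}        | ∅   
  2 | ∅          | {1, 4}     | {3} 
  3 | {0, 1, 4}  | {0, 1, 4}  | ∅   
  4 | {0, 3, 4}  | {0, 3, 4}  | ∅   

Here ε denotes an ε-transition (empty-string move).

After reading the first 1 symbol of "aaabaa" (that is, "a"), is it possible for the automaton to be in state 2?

Yes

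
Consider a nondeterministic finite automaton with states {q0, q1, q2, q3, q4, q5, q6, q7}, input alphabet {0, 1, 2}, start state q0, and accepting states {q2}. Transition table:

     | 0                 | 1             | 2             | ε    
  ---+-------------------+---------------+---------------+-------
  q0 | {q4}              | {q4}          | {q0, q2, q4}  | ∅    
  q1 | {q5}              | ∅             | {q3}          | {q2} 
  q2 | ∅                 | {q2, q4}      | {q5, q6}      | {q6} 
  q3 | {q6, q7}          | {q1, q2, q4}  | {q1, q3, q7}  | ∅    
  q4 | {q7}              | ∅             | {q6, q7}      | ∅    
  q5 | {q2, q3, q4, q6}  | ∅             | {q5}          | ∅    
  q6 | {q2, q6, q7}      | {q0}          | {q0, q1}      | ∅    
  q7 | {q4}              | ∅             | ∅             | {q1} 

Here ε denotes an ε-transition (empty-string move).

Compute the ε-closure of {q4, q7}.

{q1, q2, q4, q6, q7}

Begin with {q4, q7}.
ε-move q7 → q1; add q1.
ε-move q1 → q2; add q2.
ε-move q2 → q6; add q6.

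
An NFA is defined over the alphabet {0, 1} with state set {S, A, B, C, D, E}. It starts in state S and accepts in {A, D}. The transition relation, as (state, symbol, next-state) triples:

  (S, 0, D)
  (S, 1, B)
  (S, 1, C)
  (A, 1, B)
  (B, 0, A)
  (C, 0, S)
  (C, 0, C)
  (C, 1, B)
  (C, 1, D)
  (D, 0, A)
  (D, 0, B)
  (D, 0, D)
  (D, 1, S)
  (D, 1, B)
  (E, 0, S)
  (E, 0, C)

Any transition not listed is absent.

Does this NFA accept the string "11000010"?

Yes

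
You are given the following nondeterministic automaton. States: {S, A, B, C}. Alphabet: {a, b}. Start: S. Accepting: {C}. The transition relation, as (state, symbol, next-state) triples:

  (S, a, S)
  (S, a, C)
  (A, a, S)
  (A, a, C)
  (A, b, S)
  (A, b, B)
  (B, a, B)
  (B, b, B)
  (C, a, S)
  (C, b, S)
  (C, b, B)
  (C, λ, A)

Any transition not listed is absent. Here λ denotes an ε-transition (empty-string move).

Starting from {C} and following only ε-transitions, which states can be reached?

Begin with {C}.
ε-move C → A; add A.

{A, C}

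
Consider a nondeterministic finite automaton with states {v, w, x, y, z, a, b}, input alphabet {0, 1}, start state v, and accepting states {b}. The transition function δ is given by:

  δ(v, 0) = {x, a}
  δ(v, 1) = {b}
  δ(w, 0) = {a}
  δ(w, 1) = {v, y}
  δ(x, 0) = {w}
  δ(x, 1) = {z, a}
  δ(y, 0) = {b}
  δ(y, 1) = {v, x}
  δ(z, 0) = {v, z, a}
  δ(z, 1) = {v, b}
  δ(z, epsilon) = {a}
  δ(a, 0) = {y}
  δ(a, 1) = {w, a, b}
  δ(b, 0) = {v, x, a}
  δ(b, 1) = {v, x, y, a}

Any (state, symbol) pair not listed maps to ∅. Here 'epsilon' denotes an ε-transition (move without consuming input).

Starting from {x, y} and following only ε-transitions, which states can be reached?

Begin with {x, y}.
No ε-moves leave this set, so the closure equals the set itself.

{x, y}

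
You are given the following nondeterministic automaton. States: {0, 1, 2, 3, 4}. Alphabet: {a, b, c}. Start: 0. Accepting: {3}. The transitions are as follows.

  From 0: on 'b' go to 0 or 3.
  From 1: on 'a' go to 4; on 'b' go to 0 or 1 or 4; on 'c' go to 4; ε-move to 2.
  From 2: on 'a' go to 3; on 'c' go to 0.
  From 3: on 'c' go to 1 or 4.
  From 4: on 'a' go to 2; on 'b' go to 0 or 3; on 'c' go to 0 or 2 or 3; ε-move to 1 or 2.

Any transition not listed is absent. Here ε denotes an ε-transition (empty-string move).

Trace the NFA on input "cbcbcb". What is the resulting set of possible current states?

∅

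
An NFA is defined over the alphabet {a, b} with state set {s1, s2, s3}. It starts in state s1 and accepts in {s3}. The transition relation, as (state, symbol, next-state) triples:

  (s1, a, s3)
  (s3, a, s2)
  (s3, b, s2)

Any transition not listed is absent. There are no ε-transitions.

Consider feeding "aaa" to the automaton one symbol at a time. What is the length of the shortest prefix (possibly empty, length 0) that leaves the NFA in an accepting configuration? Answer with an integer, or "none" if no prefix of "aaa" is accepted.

Start in {s1}.
Read 'a': {s1} → {s3}.
None of the earlier sets intersect F, but {s3} does.

1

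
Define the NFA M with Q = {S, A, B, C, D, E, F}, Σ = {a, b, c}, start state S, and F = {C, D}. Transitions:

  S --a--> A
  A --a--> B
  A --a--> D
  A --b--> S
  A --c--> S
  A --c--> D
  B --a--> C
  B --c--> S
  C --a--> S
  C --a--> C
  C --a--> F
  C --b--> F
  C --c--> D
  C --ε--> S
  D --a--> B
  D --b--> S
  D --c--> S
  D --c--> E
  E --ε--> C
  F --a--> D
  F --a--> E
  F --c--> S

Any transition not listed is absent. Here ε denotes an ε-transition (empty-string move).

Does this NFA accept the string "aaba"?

Start in {S}.
Read 'a': S→{A}; now {A}.
Read 'a': A→{B, D}; now {B, D}.
Read 'b': B→∅, D→{S}; now {S}.
Read 'a': S→{A}; now {A}.
The final set {A} contains no accepting state.

No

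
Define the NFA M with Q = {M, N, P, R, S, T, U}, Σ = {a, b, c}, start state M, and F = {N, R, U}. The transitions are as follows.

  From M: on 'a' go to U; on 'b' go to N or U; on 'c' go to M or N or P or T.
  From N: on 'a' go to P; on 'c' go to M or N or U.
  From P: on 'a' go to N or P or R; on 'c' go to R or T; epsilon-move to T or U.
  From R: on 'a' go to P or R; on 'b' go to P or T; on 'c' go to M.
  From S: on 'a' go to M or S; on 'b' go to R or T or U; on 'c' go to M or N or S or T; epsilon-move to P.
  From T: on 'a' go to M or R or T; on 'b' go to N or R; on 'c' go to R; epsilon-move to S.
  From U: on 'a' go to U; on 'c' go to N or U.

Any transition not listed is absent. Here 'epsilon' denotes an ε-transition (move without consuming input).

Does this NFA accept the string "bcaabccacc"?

Yes

Start in {M}.
Read 'b': M→{N, U}; now {N, U}.
Read 'c': N→{M, N, U}, U→{N, U}; now {M, N, U}.
Read 'a': M→{U}, N→{P}, U→{U}; union {P, U}; ε-closure = {P, S, T, U}.
Read 'a': P→{N, P, R}, S→{M, S}, T→{M, R, T}, U→{U}; now {M, N, P, R, S, T, U}.
Read 'b': M→{N, U}, N→∅, P→∅, R→{P, T}, S→{R, T, U}, T→{N, R}, U→∅; union {N, P, R, T, U}; ε-closure = {N, P, R, S, T, U}.
Read 'c': N→{M, N, U}, P→{R, T}, R→{M}, S→{M, N, S, T}, T→{R}, U→{N, U}; union {M, N, R, S, T, U}; ε-closure = {M, N, P, R, S, T, U}.
Read 'c': M→{M, N, P, T}, N→{M, N, U}, P→{R, T}, R→{M}, S→{M, N, S, T}, T→{R}, U→{N, U}; now {M, N, P, R, S, T, U}.
Read 'a': M→{U}, N→{P}, P→{N, P, R}, R→{P, R}, S→{M, S}, T→{M, R, T}, U→{U}; now {M, N, P, R, S, T, U}.
Read 'c': M→{M, N, P, T}, N→{M, N, U}, P→{R, T}, R→{M}, S→{M, N, S, T}, T→{R}, U→{N, U}; now {M, N, P, R, S, T, U}.
Read 'c': M→{M, N, P, T}, N→{M, N, U}, P→{R, T}, R→{M}, S→{M, N, S, T}, T→{R}, U→{N, U}; now {M, N, P, R, S, T, U}.
The final set {M, N, P, R, S, T, U} contains the accepting states N, R, U.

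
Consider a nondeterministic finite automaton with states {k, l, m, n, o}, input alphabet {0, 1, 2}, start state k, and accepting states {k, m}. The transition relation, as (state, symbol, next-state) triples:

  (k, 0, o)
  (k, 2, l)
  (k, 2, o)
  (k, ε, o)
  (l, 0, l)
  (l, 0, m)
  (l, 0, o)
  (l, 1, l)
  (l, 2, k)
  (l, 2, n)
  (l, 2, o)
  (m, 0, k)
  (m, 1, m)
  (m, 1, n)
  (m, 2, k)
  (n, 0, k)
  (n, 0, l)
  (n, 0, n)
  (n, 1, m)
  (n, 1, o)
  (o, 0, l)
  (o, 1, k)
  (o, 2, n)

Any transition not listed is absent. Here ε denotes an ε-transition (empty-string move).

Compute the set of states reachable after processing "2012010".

Start: ε-closure({k}) = {k, o}.
Read '2': {k, o} → {l, n, o}.
Read '0': {l, n, o} → {k, l, m, n, o}.
Read '1': {k, l, m, n, o} → {k, l, m, n, o}.
Read '2': {k, l, m, n, o} → {k, l, n, o}.
Read '0': {k, l, n, o} → {k, l, m, n, o}.
Read '1': {k, l, m, n, o} → {k, l, m, n, o}.
Read '0': {k, l, m, n, o} → {k, l, m, n, o}.

{k, l, m, n, o}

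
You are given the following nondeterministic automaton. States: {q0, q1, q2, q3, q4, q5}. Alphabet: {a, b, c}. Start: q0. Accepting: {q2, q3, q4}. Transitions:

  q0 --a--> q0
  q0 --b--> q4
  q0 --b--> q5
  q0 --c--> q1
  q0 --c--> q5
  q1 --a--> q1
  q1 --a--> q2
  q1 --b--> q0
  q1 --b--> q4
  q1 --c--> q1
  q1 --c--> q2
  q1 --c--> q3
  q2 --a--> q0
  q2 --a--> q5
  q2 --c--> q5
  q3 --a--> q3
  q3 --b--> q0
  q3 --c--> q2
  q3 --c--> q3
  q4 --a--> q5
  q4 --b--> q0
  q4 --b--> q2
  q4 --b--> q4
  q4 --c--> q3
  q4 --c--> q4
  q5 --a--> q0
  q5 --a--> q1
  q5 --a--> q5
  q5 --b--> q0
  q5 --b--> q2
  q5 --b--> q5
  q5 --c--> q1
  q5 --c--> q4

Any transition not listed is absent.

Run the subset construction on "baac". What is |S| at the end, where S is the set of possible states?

Start in {q0}.
Read 'b': {q0} → {q4, q5}.
Read 'a': {q4, q5} → {q0, q1, q5}.
Read 'a': {q0, q1, q5} → {q0, q1, q2, q5}.
Read 'c': {q0, q1, q2, q5} → {q1, q2, q3, q4, q5}.
That set has 5 states.

5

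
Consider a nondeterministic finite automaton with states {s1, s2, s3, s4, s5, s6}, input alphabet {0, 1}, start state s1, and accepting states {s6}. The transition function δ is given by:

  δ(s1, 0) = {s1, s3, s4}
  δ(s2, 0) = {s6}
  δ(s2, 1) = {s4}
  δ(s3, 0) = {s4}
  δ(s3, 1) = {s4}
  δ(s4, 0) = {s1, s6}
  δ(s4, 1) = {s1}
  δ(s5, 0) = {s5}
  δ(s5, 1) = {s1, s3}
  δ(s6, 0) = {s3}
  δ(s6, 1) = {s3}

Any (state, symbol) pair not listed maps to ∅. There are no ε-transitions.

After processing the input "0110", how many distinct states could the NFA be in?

Start in {s1}.
Read '0': s1→{s1, s3, s4}; now {s1, s3, s4}.
Read '1': s1→∅, s3→{s4}, s4→{s1}; now {s1, s4}.
Read '1': s1→∅, s4→{s1}; now {s1}.
Read '0': s1→{s1, s3, s4}; now {s1, s3, s4}.
That set has 3 states.

3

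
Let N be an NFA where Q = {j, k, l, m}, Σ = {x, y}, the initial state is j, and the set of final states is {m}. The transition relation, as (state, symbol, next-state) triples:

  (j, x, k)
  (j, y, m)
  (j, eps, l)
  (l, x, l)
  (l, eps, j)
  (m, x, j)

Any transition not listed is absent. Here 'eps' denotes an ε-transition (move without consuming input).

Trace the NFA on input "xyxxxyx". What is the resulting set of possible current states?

Start: ε-closure({j}) = {j, l}.
Read 'x': j→{k}, l→{l}; union {k, l}; ε-closure = {j, k, l}.
Read 'y': j→{m}, k→∅, l→∅; now {m}.
Read 'x': m→{j}; union {j}; ε-closure = {j, l}.
Read 'x': j→{k}, l→{l}; union {k, l}; ε-closure = {j, k, l}.
Read 'x': j→{k}, k→∅, l→{l}; union {k, l}; ε-closure = {j, k, l}.
Read 'y': j→{m}, k→∅, l→∅; now {m}.
Read 'x': m→{j}; union {j}; ε-closure = {j, l}.

{j, l}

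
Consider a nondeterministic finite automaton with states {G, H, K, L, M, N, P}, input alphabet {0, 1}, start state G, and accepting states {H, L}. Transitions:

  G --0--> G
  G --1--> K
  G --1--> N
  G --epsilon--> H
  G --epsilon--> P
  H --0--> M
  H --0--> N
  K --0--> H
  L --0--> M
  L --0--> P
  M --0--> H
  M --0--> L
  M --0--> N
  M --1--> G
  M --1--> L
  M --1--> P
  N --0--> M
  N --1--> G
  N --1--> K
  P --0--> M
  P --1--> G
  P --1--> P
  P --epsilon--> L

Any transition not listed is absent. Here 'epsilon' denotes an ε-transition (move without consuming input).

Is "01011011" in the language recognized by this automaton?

Yes

Start: ε-closure({G}) = {G, H, L, P}.
Read '0': {G, H, L, P} → {G, H, L, M, N, P}.
Read '1': {G, H, L, M, N, P} → {G, H, K, L, N, P}.
Read '0': {G, H, K, L, N, P} → {G, H, L, M, N, P}.
Read '1': {G, H, L, M, N, P} → {G, H, K, L, N, P}.
Read '1': {G, H, K, L, N, P} → {G, H, K, L, N, P}.
Read '0': {G, H, K, L, N, P} → {G, H, L, M, N, P}.
Read '1': {G, H, L, M, N, P} → {G, H, K, L, N, P}.
Read '1': {G, H, K, L, N, P} → {G, H, K, L, N, P}.
The final set {G, H, K, L, N, P} contains the accepting states H, L.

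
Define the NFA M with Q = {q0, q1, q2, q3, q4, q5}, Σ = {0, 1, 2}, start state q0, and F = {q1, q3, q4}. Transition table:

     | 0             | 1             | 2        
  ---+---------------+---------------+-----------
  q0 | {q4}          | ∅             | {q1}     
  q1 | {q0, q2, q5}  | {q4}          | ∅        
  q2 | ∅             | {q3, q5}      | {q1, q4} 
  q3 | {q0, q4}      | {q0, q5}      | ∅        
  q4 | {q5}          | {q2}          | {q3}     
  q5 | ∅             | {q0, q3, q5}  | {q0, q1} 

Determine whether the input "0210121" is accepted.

Yes

Start in {q0}.
Read '0': q0→{q4}; now {q4}.
Read '2': q4→{q3}; now {q3}.
Read '1': q3→{q0, q5}; now {q0, q5}.
Read '0': q0→{q4}, q5→∅; now {q4}.
Read '1': q4→{q2}; now {q2}.
Read '2': q2→{q1, q4}; now {q1, q4}.
Read '1': q1→{q4}, q4→{q2}; now {q2, q4}.
The final set {q2, q4} contains the accepting state q4.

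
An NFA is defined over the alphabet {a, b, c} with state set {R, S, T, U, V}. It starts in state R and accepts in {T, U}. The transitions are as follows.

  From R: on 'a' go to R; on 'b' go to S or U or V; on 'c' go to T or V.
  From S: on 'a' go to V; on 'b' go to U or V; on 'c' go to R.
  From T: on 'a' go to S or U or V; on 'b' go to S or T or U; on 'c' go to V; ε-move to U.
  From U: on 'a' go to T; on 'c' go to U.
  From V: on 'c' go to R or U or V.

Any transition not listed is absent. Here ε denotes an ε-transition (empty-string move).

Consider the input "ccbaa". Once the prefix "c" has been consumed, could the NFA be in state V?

Yes

Start in {R}.
Read 'c': R→{T, V}; union {T, V}; ε-closure = {T, U, V}.
State V is in {T, U, V}.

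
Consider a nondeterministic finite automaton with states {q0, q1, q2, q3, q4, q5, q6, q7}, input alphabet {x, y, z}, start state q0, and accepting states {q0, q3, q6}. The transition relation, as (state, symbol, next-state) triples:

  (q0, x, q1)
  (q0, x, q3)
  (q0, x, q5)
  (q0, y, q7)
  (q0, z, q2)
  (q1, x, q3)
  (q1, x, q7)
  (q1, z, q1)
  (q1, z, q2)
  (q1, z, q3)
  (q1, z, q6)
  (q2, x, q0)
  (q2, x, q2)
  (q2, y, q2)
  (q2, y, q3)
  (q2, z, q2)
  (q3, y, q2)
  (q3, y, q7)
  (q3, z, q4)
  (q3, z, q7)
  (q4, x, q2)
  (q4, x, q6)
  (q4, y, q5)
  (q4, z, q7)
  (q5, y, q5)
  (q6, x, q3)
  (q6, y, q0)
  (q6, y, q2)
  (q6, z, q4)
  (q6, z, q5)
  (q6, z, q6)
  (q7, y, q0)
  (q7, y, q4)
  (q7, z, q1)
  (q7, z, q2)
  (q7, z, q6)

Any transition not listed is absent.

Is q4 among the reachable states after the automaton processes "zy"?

Start in {q0}.
Read 'z': q0→{q2}; now {q2}.
Read 'y': q2→{q2, q3}; now {q2, q3}.
State q4 is not in {q2, q3}.

No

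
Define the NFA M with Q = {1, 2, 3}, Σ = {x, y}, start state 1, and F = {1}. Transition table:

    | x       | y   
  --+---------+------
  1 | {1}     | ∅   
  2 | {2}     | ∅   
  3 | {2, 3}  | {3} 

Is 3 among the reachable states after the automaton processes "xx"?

Start in {1}.
Read 'x': {1} → {1}.
Read 'x': {1} → {1}.
State 3 is not in {1}.

No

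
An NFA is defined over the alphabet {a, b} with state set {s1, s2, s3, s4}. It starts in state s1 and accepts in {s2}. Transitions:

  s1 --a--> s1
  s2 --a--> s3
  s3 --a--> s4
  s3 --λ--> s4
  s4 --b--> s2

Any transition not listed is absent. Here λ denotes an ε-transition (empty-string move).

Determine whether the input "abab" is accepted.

No

Start in {s1}.
Read 'a': s1→{s1}; now {s1}.
Read 'b': s1→∅; now ∅.
The set is empty and remains empty for the remaining 2 symbols.
The final set ∅ contains no accepting state.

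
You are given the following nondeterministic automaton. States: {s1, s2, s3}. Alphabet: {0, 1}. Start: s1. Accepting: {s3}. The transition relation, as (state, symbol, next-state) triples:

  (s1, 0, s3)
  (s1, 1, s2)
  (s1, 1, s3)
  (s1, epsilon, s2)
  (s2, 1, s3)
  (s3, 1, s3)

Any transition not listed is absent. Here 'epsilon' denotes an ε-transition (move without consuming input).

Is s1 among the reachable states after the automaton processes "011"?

No

Start: ε-closure({s1}) = {s1, s2}.
Read '0': s1→{s3}, s2→∅; now {s3}.
Read '1': s3→{s3}; now {s3}.
Read '1': s3→{s3}; now {s3}.
State s1 is not in {s3}.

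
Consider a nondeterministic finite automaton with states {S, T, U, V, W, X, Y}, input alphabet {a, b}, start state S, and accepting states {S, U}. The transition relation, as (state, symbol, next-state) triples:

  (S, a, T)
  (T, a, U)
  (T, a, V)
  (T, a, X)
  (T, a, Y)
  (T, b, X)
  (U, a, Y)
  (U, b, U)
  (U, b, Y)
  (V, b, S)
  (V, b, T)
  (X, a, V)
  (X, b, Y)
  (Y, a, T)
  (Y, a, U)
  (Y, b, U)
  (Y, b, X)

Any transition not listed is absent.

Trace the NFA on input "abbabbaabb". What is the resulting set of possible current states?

{U, X, Y}

Start in {S}.
Read 'a': {S} → {T}.
Read 'b': {T} → {X}.
Read 'b': {X} → {Y}.
Read 'a': {Y} → {T, U}.
Read 'b': {T, U} → {U, X, Y}.
Read 'b': {U, X, Y} → {U, X, Y}.
Read 'a': {U, X, Y} → {T, U, V, Y}.
Read 'a': {T, U, V, Y} → {T, U, V, X, Y}.
Read 'b': {T, U, V, X, Y} → {S, T, U, X, Y}.
Read 'b': {S, T, U, X, Y} → {U, X, Y}.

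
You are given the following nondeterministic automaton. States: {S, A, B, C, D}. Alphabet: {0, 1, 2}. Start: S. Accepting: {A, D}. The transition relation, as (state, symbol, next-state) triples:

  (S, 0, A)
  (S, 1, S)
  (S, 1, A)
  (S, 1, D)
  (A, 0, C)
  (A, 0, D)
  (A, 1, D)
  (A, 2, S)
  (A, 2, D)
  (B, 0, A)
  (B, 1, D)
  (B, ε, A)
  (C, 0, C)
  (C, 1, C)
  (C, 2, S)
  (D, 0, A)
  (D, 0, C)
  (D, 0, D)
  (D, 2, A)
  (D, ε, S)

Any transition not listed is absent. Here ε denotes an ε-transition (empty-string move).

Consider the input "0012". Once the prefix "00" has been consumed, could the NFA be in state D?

Start in {S}.
Read '0': {S} → {A}.
Read '0': {A} → {S, C, D}.
State D is in {S, C, D}.

Yes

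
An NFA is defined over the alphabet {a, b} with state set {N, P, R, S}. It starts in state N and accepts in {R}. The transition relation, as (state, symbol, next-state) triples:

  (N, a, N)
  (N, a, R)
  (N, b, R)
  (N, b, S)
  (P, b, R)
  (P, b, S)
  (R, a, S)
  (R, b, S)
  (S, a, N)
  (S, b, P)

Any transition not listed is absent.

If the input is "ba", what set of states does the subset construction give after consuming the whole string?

{N, S}

Start in {N}.
Read 'b': N→{R, S}; now {R, S}.
Read 'a': R→{S}, S→{N}; now {N, S}.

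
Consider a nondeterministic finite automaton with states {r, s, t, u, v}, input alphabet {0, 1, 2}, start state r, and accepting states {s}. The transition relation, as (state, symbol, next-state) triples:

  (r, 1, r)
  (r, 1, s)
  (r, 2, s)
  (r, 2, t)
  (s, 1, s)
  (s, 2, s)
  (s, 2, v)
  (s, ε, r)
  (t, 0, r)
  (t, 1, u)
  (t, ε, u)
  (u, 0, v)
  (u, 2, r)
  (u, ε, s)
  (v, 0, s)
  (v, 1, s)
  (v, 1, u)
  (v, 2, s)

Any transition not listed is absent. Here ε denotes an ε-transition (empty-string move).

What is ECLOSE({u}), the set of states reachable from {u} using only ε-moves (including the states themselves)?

{r, s, u}

Begin with {u}.
ε-move u → s; add s.
ε-move s → r; add r.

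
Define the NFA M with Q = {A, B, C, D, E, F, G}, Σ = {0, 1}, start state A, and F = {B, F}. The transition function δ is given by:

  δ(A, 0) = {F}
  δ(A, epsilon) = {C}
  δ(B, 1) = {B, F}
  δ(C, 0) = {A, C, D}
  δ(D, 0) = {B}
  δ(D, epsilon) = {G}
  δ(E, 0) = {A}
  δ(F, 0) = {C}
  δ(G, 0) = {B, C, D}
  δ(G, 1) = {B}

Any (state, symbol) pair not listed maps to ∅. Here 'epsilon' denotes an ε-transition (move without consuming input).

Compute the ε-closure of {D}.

Begin with {D}.
ε-move D → G; add G.

{D, G}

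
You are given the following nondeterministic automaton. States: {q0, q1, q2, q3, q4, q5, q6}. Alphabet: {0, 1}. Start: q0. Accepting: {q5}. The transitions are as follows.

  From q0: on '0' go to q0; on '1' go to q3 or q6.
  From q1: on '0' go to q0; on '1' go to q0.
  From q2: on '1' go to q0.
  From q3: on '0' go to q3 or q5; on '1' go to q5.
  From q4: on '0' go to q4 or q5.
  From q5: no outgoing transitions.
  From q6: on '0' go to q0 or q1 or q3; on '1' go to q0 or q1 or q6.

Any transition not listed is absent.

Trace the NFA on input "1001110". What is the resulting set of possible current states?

Start in {q0}.
Read '1': q0→{q3, q6}; now {q3, q6}.
Read '0': q3→{q3, q5}, q6→{q0, q1, q3}; now {q0, q1, q3, q5}.
Read '0': q0→{q0}, q1→{q0}, q3→{q3, q5}, q5→∅; now {q0, q3, q5}.
Read '1': q0→{q3, q6}, q3→{q5}, q5→∅; now {q3, q5, q6}.
Read '1': q3→{q5}, q5→∅, q6→{q0, q1, q6}; now {q0, q1, q5, q6}.
Read '1': q0→{q3, q6}, q1→{q0}, q5→∅, q6→{q0, q1, q6}; now {q0, q1, q3, q6}.
Read '0': q0→{q0}, q1→{q0}, q3→{q3, q5}, q6→{q0, q1, q3}; now {q0, q1, q3, q5}.

{q0, q1, q3, q5}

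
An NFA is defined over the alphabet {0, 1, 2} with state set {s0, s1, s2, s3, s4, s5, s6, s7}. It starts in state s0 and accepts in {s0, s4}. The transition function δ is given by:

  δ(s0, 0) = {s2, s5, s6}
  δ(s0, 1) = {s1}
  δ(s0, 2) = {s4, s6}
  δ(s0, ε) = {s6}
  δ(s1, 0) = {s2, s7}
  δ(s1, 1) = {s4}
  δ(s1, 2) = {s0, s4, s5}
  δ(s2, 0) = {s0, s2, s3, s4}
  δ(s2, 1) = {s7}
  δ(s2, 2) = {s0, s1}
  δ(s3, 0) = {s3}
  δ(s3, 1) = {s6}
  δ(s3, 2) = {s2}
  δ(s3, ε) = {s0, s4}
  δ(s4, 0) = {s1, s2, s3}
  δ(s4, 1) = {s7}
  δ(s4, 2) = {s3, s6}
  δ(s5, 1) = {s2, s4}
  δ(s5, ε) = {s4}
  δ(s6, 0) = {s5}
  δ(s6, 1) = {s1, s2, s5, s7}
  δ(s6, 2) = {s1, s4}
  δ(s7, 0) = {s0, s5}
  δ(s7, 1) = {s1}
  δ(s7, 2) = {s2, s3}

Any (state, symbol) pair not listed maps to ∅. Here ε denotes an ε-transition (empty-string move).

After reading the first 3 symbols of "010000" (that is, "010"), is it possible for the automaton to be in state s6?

Start: ε-closure({s0}) = {s0, s6}.
Read '0': s0→{s2, s5, s6}, s6→{s5}; union {s2, s5, s6}; ε-closure = {s2, s4, s5, s6}.
Read '1': s2→{s7}, s4→{s7}, s5→{s2, s4}, s6→{s1, s2, s5, s7}; now {s1, s2, s4, s5, s7}.
Read '0': s1→{s2, s7}, s2→{s0, s2, s3, s4}, s4→{s1, s2, s3}, s5→∅, s7→{s0, s5}; union {s0, s1, s2, s3, s4, s5, s7}; ε-closure = {s0, s1, s2, s3, s4, s5, s6, s7}.
State s6 is in {s0, s1, s2, s3, s4, s5, s6, s7}.

Yes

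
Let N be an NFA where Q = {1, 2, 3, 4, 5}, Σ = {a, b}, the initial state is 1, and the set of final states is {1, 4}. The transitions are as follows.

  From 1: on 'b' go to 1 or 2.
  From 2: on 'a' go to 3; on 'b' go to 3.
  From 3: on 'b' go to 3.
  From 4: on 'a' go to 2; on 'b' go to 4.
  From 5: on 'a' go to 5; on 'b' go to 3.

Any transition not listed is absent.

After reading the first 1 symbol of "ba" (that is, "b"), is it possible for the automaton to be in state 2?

Start in {1}.
Read 'b': 1→{1, 2}; now {1, 2}.
State 2 is in {1, 2}.

Yes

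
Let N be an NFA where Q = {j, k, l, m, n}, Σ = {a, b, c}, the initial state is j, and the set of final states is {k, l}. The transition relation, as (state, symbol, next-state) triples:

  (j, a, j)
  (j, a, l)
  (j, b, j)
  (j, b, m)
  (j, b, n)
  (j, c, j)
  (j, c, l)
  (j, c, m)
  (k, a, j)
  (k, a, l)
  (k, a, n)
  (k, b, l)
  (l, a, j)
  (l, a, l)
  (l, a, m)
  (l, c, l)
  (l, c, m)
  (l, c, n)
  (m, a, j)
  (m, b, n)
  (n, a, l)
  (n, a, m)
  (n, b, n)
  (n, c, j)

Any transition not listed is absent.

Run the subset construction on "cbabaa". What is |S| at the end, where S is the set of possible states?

Start in {j}.
Read 'c': j→{j, l, m}; now {j, l, m}.
Read 'b': j→{j, m, n}, l→∅, m→{n}; now {j, m, n}.
Read 'a': j→{j, l}, m→{j}, n→{l, m}; now {j, l, m}.
Read 'b': j→{j, m, n}, l→∅, m→{n}; now {j, m, n}.
Read 'a': j→{j, l}, m→{j}, n→{l, m}; now {j, l, m}.
Read 'a': j→{j, l}, l→{j, l, m}, m→{j}; now {j, l, m}.
That set has 3 states.

3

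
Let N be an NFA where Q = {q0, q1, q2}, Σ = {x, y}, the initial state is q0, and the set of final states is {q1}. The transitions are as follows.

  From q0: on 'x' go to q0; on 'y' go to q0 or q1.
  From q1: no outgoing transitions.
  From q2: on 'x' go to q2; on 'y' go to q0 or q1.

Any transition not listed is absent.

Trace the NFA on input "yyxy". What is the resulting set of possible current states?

Start in {q0}.
Read 'y': q0→{q0, q1}; now {q0, q1}.
Read 'y': q0→{q0, q1}, q1→∅; now {q0, q1}.
Read 'x': q0→{q0}, q1→∅; now {q0}.
Read 'y': q0→{q0, q1}; now {q0, q1}.

{q0, q1}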